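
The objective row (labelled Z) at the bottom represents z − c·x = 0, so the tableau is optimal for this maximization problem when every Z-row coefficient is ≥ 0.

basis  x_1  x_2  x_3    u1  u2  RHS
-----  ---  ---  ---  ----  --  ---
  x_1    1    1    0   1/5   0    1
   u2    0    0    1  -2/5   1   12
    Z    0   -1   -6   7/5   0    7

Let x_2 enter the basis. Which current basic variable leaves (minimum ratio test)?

x_1

Column x_2 entries and ratios — x_1: 1/1 = 1; u2: 0 ≤ 0, skip.
Smallest ratio is 1 in the row of x_1, so x_1 leaves.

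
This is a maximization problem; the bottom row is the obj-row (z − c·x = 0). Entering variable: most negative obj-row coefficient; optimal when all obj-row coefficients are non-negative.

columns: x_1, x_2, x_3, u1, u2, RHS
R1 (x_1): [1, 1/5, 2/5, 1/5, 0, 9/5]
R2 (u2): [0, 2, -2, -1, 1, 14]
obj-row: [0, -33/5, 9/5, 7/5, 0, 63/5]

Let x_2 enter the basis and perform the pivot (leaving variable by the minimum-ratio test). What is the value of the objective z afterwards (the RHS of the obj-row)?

Ratio test on column x_2 — row 1: (9/5)/(1/5) = 9; row 2: 14/2 = 7. Minimum is 7 at row 2 (u2 leaves); pivot element 2.
Pivot on row 2; the obj-row RHS becomes 63/5 − (-33/5)·7 = 294/5.

294/5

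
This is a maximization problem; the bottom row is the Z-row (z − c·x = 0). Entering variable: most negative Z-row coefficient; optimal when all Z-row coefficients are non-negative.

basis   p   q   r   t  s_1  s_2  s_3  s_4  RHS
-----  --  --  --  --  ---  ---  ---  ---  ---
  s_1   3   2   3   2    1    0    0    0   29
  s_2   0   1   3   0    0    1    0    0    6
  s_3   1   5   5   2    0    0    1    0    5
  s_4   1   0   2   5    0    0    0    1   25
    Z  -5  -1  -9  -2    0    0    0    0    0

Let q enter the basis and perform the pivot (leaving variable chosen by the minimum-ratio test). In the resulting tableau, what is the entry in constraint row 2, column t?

Ratio test on column q — row 1: 29/2 = 29/2; row 2: 6/1 = 6; row 3: 5/5 = 1; row 4: entry 0 ≤ 0. Minimum is 1 at row 3 (s_3 leaves); pivot element 5.
Divide row 3 by 5; eliminate column q from the other rows.
Row 2 update in column t: 0 − 1·(2/5) = -2/5.

-2/5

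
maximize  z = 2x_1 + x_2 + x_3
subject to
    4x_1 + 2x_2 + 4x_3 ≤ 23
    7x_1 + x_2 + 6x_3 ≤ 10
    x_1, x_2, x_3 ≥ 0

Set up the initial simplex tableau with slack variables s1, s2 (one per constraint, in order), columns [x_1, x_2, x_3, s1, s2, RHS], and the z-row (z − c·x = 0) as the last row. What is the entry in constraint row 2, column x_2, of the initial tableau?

Constraint 2 has coefficient 1 on x_2.

1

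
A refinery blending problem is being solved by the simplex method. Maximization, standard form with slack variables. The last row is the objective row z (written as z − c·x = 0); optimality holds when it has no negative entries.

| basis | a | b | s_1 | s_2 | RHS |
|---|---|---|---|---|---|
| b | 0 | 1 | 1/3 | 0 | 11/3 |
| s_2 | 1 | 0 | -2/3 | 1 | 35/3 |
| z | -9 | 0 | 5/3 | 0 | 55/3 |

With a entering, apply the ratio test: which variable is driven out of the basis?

s_2

Column a entries and ratios — b: 0 ≤ 0, skip; s_2: (35/3)/1 = 35/3.
Smallest ratio is 35/3 in the row of s_2, so s_2 leaves.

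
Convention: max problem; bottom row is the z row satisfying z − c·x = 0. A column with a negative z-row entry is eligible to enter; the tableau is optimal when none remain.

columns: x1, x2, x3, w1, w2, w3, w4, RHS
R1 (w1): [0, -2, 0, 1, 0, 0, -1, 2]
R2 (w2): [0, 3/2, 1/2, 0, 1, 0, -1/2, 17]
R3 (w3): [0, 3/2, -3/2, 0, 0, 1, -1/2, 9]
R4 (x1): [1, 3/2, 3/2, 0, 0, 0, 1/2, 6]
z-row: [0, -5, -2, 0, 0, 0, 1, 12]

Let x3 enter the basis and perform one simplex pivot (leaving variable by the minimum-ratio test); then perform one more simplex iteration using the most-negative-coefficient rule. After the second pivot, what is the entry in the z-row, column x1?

10/3

Ratio test on column x3 — row 1: entry 0 ≤ 0; row 2: 17/(1/2) = 34; row 3: entry -3/2 ≤ 0; row 4: 6/(3/2) = 4. Minimum is 4 at row 4 (x1 leaves); pivot element 3/2.
Divide row 4 by 3/2; eliminate column x3 from the other rows.
Second iteration: most negative z-row entry is -3 in column x2, so x2 enters.
Ratio test on column x2 — row 1: entry -2 ≤ 0; row 2: 15/1 = 15; row 3: 15/3 = 5; row 4: 4/1 = 4. Minimum is 4 at row 4 (x3 leaves); pivot element 1.
Divide row 4 by 1; eliminate column x2 from the other rows.
After both pivots, the entry at the z-row, column x1 is 10/3.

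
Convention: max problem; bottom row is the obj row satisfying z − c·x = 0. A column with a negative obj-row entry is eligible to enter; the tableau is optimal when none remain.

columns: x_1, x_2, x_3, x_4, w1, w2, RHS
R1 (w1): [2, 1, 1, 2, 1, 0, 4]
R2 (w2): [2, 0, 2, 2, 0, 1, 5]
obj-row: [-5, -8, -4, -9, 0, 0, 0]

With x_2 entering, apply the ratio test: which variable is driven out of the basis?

Column x_2 entries and ratios — w1: 4/1 = 4; w2: 0 ≤ 0, skip.
Smallest ratio is 4 in the row of w1, so w1 leaves.

w1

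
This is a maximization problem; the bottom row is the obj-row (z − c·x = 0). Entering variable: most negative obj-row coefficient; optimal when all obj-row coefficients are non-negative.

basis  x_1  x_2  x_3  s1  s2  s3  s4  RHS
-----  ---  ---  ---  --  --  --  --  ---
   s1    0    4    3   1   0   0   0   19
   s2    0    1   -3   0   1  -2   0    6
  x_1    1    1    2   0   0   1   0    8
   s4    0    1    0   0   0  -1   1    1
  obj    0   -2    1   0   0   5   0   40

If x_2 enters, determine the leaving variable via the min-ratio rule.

Column x_2 entries and ratios — s1: 19/4 = 19/4; s2: 6/1 = 6; x_1: 8/1 = 8; s4: 1/1 = 1.
Smallest ratio is 1 in the row of s4, so s4 leaves.

s4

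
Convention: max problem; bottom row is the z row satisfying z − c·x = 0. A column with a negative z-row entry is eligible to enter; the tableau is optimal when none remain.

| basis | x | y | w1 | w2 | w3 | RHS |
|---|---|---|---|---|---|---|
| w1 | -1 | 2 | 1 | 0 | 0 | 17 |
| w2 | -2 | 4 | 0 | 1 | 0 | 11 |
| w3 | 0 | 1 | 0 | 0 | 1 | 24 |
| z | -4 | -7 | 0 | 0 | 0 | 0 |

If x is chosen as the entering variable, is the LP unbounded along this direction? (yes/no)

Every constraint-row entry in column x is ≤ 0, so increasing x is unbounded.

yes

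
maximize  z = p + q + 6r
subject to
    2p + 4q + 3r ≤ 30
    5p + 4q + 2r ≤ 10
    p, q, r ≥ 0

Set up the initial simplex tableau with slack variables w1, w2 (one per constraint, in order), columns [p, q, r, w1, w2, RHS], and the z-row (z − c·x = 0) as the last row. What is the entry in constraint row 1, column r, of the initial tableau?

Constraint 1 has coefficient 3 on r.

3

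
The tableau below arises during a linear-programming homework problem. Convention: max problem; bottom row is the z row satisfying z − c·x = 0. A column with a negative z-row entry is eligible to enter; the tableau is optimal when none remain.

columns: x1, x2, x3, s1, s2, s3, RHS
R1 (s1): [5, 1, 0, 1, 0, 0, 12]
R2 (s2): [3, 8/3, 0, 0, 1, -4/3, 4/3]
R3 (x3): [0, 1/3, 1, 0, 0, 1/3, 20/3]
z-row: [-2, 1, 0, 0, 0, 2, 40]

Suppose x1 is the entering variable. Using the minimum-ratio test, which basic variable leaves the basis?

Column x1 entries and ratios — s1: 12/5 = 12/5; s2: (4/3)/3 = 4/9; x3: 0 ≤ 0, skip.
Smallest ratio is 4/9 in the row of s2, so s2 leaves.

s2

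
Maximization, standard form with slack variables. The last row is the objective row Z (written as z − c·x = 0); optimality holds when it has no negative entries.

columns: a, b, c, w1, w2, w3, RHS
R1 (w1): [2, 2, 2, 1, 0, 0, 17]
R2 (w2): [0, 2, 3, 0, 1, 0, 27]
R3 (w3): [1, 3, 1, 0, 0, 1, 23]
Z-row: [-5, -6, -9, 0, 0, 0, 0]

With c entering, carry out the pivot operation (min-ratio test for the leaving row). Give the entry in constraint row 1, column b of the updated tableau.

Ratio test on column c — row 1: 17/2 = 17/2; row 2: 27/3 = 9; row 3: 23/1 = 23. Minimum is 17/2 at row 1 (w1 leaves); pivot element 2.
Divide row 1 by 2; eliminate column c from the other rows.
In the new row 1, the b entry is the old entry divided by the pivot: 2/2 = 1.

1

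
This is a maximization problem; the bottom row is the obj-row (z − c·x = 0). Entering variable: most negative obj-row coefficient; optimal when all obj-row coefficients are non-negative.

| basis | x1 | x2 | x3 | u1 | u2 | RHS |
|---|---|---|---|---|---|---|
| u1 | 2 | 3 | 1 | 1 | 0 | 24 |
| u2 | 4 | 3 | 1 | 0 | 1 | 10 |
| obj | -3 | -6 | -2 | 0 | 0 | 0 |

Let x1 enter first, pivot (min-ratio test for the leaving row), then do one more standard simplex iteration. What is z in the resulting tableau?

Ratio test on column x1 — row 1: 24/2 = 12; row 2: 10/4 = 5/2. Minimum is 5/2 at row 2 (u2 leaves); pivot element 4.
Pivot on row 2; the obj-row RHS becomes 0 − (-3)·(5/2) = 15/2.
Next entering variable (most negative obj-row entry -15/4): x2.
Ratio test on column x2 — row 1: 19/(3/2) = 38/3; row 2: (5/2)/(3/4) = 10/3. Minimum is 10/3 at row 2 (x1 leaves); pivot element 3/4.
After the second pivot the obj-row RHS is 15/2 − (-15/4)·(10/3) = 20.

20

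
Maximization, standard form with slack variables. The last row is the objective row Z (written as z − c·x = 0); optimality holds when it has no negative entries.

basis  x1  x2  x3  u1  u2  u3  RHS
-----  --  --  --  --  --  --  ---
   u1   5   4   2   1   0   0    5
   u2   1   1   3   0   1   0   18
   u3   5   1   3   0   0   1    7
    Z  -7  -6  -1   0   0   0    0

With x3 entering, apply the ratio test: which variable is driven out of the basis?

u3

Column x3 entries and ratios — u1: 5/2 = 5/2; u2: 18/3 = 6; u3: 7/3 = 7/3.
Smallest ratio is 7/3 in the row of u3, so u3 leaves.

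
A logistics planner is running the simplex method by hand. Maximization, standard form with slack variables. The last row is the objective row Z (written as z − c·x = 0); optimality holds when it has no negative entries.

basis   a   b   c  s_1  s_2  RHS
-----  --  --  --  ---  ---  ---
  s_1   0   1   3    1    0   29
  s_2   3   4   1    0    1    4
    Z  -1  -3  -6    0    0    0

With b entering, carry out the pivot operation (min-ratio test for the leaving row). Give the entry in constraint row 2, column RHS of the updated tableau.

Ratio test on column b — row 1: 29/1 = 29; row 2: 4/4 = 1. Minimum is 1 at row 2 (s_2 leaves); pivot element 4.
Divide row 2 by 4; eliminate column b from the other rows.
In the new row 2, the RHS entry is the old entry divided by the pivot: 4/4 = 1.

1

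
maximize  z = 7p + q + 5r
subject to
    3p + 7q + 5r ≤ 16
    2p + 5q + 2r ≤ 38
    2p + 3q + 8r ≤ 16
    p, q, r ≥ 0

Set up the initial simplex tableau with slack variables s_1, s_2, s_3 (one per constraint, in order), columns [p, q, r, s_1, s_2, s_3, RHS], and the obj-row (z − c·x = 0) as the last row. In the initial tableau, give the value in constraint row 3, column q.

Constraint 3 has coefficient 3 on q.

3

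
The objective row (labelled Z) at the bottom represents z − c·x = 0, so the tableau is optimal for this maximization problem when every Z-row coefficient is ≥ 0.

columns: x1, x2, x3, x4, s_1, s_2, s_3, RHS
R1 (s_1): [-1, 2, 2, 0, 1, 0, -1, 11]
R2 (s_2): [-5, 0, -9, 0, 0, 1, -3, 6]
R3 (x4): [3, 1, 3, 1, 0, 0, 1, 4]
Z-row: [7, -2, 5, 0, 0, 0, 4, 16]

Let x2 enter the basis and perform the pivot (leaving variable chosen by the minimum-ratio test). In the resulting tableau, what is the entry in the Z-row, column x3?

11

Ratio test on column x2 — row 1: 11/2 = 11/2; row 2: entry 0 ≤ 0; row 3: 4/1 = 4. Minimum is 4 at row 3 (x4 leaves); pivot element 1.
Divide row 3 by 1; eliminate column x2 from the other rows.
Z-row update in column x3: 5 − (-2)·3 = 11.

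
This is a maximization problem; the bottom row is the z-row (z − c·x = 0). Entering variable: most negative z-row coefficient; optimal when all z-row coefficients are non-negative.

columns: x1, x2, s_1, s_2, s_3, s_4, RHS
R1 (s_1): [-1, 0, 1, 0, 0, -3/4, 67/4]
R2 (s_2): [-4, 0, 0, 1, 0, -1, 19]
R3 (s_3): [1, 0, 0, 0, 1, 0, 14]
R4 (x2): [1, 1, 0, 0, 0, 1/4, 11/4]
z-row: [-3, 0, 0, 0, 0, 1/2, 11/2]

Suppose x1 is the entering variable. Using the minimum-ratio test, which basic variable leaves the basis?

x2

Column x1 entries and ratios — s_1: -1 ≤ 0, skip; s_2: -4 ≤ 0, skip; s_3: 14/1 = 14; x2: (11/4)/1 = 11/4.
Smallest ratio is 11/4 in the row of x2, so x2 leaves.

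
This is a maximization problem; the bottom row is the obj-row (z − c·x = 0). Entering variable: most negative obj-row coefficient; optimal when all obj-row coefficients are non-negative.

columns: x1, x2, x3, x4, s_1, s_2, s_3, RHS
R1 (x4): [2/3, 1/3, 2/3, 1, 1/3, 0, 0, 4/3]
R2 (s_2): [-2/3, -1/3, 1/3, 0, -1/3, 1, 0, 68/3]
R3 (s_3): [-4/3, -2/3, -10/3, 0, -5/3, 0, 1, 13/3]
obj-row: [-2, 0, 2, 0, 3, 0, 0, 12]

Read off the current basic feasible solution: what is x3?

x3 is not in the basis, so in the current basic feasible solution x3 = 0.

0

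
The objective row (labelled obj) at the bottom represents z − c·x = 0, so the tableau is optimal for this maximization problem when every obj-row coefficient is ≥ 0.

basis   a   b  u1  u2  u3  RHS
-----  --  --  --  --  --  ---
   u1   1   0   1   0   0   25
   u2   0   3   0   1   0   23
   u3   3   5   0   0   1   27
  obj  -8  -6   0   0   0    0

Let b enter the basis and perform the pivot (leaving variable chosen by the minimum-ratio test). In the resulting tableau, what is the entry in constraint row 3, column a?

Ratio test on column b — row 1: entry 0 ≤ 0; row 2: 23/3 = 23/3; row 3: 27/5 = 27/5. Minimum is 27/5 at row 3 (u3 leaves); pivot element 5.
Divide row 3 by 5; eliminate column b from the other rows.
In the new row 3, the a entry is the old entry divided by the pivot: 3/5 = 3/5.

3/5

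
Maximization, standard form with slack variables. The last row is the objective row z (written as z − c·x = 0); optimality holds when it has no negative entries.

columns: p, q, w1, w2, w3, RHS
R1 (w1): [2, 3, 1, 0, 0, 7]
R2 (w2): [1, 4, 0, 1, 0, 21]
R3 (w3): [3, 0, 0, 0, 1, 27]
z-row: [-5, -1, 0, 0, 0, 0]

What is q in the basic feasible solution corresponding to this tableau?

0

q is not in the basis, so in the current basic feasible solution q = 0.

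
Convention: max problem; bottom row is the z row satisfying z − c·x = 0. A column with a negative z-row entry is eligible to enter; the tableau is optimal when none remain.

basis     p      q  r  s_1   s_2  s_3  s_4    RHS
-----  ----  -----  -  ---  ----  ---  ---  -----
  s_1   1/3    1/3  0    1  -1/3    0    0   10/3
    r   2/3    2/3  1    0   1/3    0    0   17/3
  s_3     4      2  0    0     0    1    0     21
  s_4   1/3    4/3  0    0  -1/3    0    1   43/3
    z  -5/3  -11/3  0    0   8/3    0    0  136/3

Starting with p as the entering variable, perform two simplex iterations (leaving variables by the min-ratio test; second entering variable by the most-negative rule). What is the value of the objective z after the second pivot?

Ratio test on column p — row 1: (10/3)/(1/3) = 10; row 2: (17/3)/(2/3) = 17/2; row 3: 21/4 = 21/4; row 4: (43/3)/(1/3) = 43. Minimum is 21/4 at row 3 (s_3 leaves); pivot element 4.
Pivot on row 3; the z-row RHS becomes 136/3 − (-5/3)·(21/4) = 649/12.
Next entering variable (most negative z-row entry -17/6): q.
Ratio test on column q — row 1: (19/12)/(1/6) = 19/2; row 2: (13/6)/(1/3) = 13/2; row 3: (21/4)/(1/2) = 21/2; row 4: (151/12)/(7/6) = 151/14. Minimum is 13/2 at row 2 (r leaves); pivot element 1/3.
After the second pivot the z-row RHS is 649/12 − (-17/6)·(13/2) = 145/2.

145/2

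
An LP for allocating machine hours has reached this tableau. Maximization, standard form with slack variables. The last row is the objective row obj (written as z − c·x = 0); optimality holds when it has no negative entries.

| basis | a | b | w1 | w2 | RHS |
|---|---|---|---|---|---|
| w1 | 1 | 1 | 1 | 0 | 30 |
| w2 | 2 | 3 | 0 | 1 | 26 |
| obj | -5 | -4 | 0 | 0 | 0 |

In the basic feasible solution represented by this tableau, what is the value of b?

b is not in the basis, so in the current basic feasible solution b = 0.

0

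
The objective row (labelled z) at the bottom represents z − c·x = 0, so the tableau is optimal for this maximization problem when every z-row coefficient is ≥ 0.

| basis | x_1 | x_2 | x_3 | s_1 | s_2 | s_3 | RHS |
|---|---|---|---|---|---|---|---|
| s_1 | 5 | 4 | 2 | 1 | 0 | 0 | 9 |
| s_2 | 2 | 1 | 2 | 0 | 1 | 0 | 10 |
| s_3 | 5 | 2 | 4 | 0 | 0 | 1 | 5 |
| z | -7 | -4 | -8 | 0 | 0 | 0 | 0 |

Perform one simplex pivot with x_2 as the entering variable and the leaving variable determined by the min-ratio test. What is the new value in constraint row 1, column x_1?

5/4

Ratio test on column x_2 — row 1: 9/4 = 9/4; row 2: 10/1 = 10; row 3: 5/2 = 5/2. Minimum is 9/4 at row 1 (s_1 leaves); pivot element 4.
Divide row 1 by 4; eliminate column x_2 from the other rows.
In the new row 1, the x_1 entry is the old entry divided by the pivot: 5/4 = 5/4.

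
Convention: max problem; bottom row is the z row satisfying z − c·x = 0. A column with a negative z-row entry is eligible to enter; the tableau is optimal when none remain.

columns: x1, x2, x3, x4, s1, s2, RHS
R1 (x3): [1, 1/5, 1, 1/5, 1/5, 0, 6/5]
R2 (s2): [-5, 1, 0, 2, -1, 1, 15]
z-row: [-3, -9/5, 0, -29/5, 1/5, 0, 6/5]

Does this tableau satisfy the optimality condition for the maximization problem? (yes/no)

The z-row has a negative entry -29/5 in column x4, so it is not optimal.

no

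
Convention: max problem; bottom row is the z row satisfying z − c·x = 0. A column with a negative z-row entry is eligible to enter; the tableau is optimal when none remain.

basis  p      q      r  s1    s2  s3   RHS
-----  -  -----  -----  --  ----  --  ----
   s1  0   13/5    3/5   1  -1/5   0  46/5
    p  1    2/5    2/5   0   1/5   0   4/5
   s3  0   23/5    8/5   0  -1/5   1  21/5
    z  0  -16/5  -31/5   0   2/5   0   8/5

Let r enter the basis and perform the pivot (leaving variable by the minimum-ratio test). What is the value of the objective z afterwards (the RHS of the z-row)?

14

Ratio test on column r — row 1: (46/5)/(3/5) = 46/3; row 2: (4/5)/(2/5) = 2; row 3: (21/5)/(8/5) = 21/8. Minimum is 2 at row 2 (p leaves); pivot element 2/5.
Pivot on row 2; the z-row RHS becomes 8/5 − (-31/5)·2 = 14.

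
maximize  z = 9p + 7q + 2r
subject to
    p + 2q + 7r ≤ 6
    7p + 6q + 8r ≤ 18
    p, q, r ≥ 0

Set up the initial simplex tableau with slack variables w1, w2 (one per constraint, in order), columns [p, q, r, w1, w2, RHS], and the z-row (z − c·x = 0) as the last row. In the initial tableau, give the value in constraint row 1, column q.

2

Constraint 1 has coefficient 2 on q.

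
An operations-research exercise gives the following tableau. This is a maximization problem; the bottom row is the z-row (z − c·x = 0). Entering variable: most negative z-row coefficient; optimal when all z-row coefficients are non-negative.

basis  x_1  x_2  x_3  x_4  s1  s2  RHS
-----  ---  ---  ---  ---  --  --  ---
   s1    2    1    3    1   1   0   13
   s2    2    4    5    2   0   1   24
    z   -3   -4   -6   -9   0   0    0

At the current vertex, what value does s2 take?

24

s2 is basic (row 2); its value is the RHS of that row, 24.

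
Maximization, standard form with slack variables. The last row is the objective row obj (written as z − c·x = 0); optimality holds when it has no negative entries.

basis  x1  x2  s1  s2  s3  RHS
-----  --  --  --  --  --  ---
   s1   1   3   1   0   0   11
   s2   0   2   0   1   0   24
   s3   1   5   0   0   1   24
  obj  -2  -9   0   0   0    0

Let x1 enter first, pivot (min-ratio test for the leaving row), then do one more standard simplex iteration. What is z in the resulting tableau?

Ratio test on column x1 — row 1: 11/1 = 11; row 2: entry 0 ≤ 0; row 3: 24/1 = 24. Minimum is 11 at row 1 (s1 leaves); pivot element 1.
Pivot on row 1; the obj-row RHS becomes 0 − (-2)·11 = 22.
Next entering variable (most negative obj-row entry -3): x2.
Ratio test on column x2 — row 1: 11/3 = 11/3; row 2: 24/2 = 12; row 3: 13/2 = 13/2. Minimum is 11/3 at row 1 (x1 leaves); pivot element 3.
After the second pivot the obj-row RHS is 22 − (-3)·(11/3) = 33.

33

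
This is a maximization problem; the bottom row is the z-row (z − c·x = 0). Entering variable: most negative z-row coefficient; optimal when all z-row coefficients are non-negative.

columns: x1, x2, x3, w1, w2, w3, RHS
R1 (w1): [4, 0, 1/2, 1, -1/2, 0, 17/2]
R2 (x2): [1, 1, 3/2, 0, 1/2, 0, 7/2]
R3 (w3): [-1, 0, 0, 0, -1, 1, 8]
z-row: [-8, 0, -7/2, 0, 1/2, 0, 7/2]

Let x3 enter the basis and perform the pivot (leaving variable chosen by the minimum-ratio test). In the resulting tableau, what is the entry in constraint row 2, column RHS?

Ratio test on column x3 — row 1: (17/2)/(1/2) = 17; row 2: (7/2)/(3/2) = 7/3; row 3: entry 0 ≤ 0. Minimum is 7/3 at row 2 (x2 leaves); pivot element 3/2.
Divide row 2 by 3/2; eliminate column x3 from the other rows.
In the new row 2, the RHS entry is the old entry divided by the pivot: (7/2)/(3/2) = 7/3.

7/3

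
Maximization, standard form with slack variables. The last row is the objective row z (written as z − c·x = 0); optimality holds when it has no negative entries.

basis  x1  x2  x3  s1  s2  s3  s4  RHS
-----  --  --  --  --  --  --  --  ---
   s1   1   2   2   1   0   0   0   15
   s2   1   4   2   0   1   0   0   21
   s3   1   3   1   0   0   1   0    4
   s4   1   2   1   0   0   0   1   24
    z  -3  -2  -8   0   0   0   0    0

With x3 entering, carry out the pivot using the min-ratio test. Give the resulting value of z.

32

Ratio test on column x3 — row 1: 15/2 = 15/2; row 2: 21/2 = 21/2; row 3: 4/1 = 4; row 4: 24/1 = 24. Minimum is 4 at row 3 (s3 leaves); pivot element 1.
Pivot on row 3; the z-row RHS becomes 0 − (-8)·4 = 32.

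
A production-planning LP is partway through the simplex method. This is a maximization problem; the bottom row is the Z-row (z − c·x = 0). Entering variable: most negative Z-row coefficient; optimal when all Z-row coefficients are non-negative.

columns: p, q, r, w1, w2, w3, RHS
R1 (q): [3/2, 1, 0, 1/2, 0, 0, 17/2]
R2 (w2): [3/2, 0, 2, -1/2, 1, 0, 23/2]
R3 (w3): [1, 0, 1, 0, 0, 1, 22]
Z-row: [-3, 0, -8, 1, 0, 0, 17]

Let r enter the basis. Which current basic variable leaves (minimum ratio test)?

w2

Column r entries and ratios — q: 0 ≤ 0, skip; w2: (23/2)/2 = 23/4; w3: 22/1 = 22.
Smallest ratio is 23/4 in the row of w2, so w2 leaves.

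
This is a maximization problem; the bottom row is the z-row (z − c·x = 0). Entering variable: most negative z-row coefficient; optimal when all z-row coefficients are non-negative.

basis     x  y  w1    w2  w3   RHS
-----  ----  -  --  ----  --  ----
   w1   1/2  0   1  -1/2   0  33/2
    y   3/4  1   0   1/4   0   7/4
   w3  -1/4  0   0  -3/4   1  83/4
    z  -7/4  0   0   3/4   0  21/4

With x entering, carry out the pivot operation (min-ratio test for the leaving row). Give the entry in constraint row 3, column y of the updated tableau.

Ratio test on column x — row 1: (33/2)/(1/2) = 33; row 2: (7/4)/(3/4) = 7/3; row 3: entry -1/4 ≤ 0. Minimum is 7/3 at row 2 (y leaves); pivot element 3/4.
Divide row 2 by 3/4; eliminate column x from the other rows.
Row 3 update in column y: 0 − (-1/4)·(4/3) = 1/3.

1/3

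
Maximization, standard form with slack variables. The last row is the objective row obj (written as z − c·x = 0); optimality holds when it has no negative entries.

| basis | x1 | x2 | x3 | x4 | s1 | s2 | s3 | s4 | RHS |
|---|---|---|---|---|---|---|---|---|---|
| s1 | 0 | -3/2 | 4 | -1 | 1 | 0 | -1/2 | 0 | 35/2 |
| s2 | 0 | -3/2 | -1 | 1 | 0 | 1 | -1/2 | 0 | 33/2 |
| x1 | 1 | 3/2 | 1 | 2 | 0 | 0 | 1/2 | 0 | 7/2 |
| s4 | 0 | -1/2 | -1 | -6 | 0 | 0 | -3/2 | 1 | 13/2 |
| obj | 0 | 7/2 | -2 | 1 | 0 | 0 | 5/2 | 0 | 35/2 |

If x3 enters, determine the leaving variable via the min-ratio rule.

Column x3 entries and ratios — s1: (35/2)/4 = 35/8; s2: -1 ≤ 0, skip; x1: (7/2)/1 = 7/2; s4: -1 ≤ 0, skip.
Smallest ratio is 7/2 in the row of x1, so x1 leaves.

x1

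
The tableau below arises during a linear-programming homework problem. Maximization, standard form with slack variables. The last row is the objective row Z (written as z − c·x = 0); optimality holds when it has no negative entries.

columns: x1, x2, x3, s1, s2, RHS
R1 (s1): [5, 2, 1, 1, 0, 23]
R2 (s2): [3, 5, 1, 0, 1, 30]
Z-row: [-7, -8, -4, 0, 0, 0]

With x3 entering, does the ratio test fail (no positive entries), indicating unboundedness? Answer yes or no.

no

Column x3 has positive entries in row(s) 1, 2, so the ratio test bounds it — not unbounded.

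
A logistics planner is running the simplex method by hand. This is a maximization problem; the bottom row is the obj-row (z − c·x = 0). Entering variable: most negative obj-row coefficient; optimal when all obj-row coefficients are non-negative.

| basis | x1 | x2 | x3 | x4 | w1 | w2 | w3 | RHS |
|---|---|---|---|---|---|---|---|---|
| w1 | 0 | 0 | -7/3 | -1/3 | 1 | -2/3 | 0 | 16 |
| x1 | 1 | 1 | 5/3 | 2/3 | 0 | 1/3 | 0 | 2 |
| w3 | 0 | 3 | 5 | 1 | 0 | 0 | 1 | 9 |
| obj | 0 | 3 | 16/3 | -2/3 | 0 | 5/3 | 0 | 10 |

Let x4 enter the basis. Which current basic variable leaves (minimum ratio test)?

x1

Column x4 entries and ratios — w1: -1/3 ≤ 0, skip; x1: 2/(2/3) = 3; w3: 9/1 = 9.
Smallest ratio is 3 in the row of x1, so x1 leaves.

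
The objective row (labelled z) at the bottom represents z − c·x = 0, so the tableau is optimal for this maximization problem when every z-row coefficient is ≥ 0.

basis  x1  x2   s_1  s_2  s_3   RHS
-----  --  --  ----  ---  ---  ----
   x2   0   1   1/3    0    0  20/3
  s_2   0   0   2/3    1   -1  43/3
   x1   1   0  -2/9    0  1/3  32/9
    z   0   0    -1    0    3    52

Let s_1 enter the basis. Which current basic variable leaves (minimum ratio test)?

x2

Column s_1 entries and ratios — x2: (20/3)/(1/3) = 20; s_2: (43/3)/(2/3) = 43/2; x1: -2/9 ≤ 0, skip.
Smallest ratio is 20 in the row of x2, so x2 leaves.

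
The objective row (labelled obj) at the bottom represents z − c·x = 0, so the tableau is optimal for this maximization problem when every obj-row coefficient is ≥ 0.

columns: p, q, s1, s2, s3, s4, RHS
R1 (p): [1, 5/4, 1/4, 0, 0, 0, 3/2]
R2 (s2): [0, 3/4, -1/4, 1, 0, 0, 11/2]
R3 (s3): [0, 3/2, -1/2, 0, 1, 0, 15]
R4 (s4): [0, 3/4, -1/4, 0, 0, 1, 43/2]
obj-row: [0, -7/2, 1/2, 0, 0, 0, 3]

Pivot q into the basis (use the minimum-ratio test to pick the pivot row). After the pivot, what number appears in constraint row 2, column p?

-3/5

Ratio test on column q — row 1: (3/2)/(5/4) = 6/5; row 2: (11/2)/(3/4) = 22/3; row 3: 15/(3/2) = 10; row 4: (43/2)/(3/4) = 86/3. Minimum is 6/5 at row 1 (p leaves); pivot element 5/4.
Divide row 1 by 5/4; eliminate column q from the other rows.
Row 2 update in column p: 0 − (3/4)·(4/5) = -3/5.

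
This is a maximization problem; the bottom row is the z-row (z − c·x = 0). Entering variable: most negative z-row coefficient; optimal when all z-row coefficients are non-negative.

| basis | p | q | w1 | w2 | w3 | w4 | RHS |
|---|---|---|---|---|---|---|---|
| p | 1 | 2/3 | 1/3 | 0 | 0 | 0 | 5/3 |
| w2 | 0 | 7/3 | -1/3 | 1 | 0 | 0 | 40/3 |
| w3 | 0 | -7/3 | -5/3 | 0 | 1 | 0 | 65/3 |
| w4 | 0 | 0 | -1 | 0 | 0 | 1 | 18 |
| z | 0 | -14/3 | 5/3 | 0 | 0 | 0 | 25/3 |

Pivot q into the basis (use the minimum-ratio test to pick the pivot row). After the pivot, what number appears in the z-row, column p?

Ratio test on column q — row 1: (5/3)/(2/3) = 5/2; row 2: (40/3)/(7/3) = 40/7; row 3: entry -7/3 ≤ 0; row 4: entry 0 ≤ 0. Minimum is 5/2 at row 1 (p leaves); pivot element 2/3.
Divide row 1 by 2/3; eliminate column q from the other rows.
z-row update in column p: 0 − (-14/3)·(3/2) = 7.

7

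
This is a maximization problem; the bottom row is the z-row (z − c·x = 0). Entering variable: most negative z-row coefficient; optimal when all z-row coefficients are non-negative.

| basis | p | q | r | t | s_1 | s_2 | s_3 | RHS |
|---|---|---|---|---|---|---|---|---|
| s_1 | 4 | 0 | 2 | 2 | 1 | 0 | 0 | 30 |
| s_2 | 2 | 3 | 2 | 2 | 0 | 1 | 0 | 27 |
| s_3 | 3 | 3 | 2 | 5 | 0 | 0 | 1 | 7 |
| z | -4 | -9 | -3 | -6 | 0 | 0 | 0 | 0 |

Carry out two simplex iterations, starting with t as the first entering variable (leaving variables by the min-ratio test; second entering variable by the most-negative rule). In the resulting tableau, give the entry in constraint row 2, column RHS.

Ratio test on column t — row 1: 30/2 = 15; row 2: 27/2 = 27/2; row 3: 7/5 = 7/5. Minimum is 7/5 at row 3 (s_3 leaves); pivot element 5.
Divide row 3 by 5; eliminate column t from the other rows.
Second iteration: most negative z-row entry is -27/5 in column q, so q enters.
Ratio test on column q — row 1: entry -6/5 ≤ 0; row 2: (121/5)/(9/5) = 121/9; row 3: (7/5)/(3/5) = 7/3. Minimum is 7/3 at row 3 (t leaves); pivot element 3/5.
Divide row 3 by 3/5; eliminate column q from the other rows.
After both pivots, the entry at constraint row 2, column RHS is 20.

20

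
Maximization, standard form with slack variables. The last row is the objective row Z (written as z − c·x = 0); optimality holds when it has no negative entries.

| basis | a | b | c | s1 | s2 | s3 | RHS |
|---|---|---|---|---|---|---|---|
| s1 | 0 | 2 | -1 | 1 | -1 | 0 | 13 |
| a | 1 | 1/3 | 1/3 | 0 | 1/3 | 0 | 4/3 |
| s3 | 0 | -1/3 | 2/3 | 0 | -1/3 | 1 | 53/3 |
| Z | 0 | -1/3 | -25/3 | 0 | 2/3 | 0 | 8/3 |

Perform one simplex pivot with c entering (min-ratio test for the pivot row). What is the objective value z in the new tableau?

Ratio test on column c — row 1: entry -1 ≤ 0; row 2: (4/3)/(1/3) = 4; row 3: (53/3)/(2/3) = 53/2. Minimum is 4 at row 2 (a leaves); pivot element 1/3.
Pivot on row 2; the Z-row RHS becomes 8/3 − (-25/3)·4 = 36.

36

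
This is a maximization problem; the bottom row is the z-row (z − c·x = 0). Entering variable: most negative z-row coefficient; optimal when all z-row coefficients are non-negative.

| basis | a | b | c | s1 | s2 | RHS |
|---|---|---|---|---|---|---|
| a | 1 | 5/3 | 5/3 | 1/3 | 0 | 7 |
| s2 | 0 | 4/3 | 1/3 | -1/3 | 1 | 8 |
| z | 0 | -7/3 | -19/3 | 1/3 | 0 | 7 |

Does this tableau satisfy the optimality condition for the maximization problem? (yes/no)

no

The z-row has a negative entry -19/3 in column c, so it is not optimal.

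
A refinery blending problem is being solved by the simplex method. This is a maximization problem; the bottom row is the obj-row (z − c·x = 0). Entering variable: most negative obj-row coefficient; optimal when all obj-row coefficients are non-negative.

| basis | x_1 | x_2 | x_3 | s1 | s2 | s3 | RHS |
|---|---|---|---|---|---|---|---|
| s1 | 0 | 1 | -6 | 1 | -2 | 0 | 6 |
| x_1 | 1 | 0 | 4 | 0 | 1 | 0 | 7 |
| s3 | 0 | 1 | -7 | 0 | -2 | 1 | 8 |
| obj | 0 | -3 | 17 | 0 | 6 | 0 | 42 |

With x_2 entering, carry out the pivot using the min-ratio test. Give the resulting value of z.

60

Ratio test on column x_2 — row 1: 6/1 = 6; row 2: entry 0 ≤ 0; row 3: 8/1 = 8. Minimum is 6 at row 1 (s1 leaves); pivot element 1.
Pivot on row 1; the obj-row RHS becomes 42 − (-3)·6 = 60.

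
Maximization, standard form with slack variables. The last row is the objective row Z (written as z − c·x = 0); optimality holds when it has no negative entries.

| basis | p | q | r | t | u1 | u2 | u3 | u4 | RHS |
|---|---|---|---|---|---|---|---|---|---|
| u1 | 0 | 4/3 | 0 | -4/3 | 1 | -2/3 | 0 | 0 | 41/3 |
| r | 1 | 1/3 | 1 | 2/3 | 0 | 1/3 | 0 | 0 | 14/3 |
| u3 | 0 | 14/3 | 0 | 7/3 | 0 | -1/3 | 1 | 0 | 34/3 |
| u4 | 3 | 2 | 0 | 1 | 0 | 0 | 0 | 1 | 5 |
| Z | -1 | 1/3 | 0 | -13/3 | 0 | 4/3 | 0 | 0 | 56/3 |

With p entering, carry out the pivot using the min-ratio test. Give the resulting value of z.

Ratio test on column p — row 1: entry 0 ≤ 0; row 2: (14/3)/1 = 14/3; row 3: entry 0 ≤ 0; row 4: 5/3 = 5/3. Minimum is 5/3 at row 4 (u4 leaves); pivot element 3.
Pivot on row 4; the Z-row RHS becomes 56/3 − (-1)·(5/3) = 61/3.

61/3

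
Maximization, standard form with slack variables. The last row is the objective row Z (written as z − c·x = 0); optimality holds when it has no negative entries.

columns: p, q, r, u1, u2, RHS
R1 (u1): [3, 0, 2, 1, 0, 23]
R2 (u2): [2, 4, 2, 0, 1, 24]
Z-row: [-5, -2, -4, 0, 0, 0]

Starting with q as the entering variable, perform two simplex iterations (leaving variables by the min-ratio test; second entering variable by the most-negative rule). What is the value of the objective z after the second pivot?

Ratio test on column q — row 1: entry 0 ≤ 0; row 2: 24/4 = 6. Minimum is 6 at row 2 (u2 leaves); pivot element 4.
Pivot on row 2; the Z-row RHS becomes 0 − (-2)·6 = 12.
Next entering variable (most negative Z-row entry -4): p.
Ratio test on column p — row 1: 23/3 = 23/3; row 2: 6/(1/2) = 12. Minimum is 23/3 at row 1 (u1 leaves); pivot element 3.
After the second pivot the Z-row RHS is 12 − (-4)·(23/3) = 128/3.

128/3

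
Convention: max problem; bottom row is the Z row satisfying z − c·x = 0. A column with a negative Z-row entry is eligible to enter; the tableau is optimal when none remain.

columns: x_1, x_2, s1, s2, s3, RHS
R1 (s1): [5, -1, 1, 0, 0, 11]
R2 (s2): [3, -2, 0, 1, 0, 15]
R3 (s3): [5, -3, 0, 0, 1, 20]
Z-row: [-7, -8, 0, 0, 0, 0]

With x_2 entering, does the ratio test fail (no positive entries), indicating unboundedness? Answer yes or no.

Every constraint-row entry in column x_2 is ≤ 0, so increasing x_2 is unbounded.

yes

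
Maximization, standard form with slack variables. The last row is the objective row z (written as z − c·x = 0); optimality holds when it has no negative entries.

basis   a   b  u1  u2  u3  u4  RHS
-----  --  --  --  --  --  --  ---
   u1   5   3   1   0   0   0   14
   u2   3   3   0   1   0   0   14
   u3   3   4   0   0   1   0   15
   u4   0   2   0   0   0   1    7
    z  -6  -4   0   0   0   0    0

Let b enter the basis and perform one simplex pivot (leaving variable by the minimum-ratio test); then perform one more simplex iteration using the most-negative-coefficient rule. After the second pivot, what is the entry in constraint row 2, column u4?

1/2

Ratio test on column b — row 1: 14/3 = 14/3; row 2: 14/3 = 14/3; row 3: 15/4 = 15/4; row 4: 7/2 = 7/2. Minimum is 7/2 at row 4 (u4 leaves); pivot element 2.
Divide row 4 by 2; eliminate column b from the other rows.
Second iteration: most negative z-row entry is -6 in column a, so a enters.
Ratio test on column a — row 1: (7/2)/5 = 7/10; row 2: (7/2)/3 = 7/6; row 3: 1/3 = 1/3; row 4: entry 0 ≤ 0. Minimum is 1/3 at row 3 (u3 leaves); pivot element 3.
Divide row 3 by 3; eliminate column a from the other rows.
After both pivots, the entry at constraint row 2, column u4 is 1/2.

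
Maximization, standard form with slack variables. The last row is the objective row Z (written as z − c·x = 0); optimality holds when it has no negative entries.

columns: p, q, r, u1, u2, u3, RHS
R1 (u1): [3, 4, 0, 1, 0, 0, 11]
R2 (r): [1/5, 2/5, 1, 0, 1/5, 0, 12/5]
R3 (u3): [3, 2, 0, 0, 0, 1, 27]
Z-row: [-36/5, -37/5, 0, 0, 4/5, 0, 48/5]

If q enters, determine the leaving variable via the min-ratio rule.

u1

Column q entries and ratios — u1: 11/4 = 11/4; r: (12/5)/(2/5) = 6; u3: 27/2 = 27/2.
Smallest ratio is 11/4 in the row of u1, so u1 leaves.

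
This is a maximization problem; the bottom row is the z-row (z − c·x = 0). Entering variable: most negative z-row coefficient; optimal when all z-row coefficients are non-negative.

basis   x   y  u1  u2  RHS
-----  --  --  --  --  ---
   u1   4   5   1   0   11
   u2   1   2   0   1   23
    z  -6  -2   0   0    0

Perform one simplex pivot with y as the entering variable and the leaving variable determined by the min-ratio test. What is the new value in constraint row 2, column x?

-3/5

Ratio test on column y — row 1: 11/5 = 11/5; row 2: 23/2 = 23/2. Minimum is 11/5 at row 1 (u1 leaves); pivot element 5.
Divide row 1 by 5; eliminate column y from the other rows.
Row 2 update in column x: 1 − 2·(4/5) = -3/5.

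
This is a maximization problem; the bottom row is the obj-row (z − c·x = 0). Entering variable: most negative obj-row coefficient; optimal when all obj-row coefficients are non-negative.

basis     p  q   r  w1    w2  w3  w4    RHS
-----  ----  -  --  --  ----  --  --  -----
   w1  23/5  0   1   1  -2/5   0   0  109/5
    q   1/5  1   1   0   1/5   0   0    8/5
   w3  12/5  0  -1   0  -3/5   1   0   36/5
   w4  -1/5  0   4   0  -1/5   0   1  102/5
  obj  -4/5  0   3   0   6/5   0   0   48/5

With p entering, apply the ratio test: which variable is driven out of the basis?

Column p entries and ratios — w1: (109/5)/(23/5) = 109/23; q: (8/5)/(1/5) = 8; w3: (36/5)/(12/5) = 3; w4: -1/5 ≤ 0, skip.
Smallest ratio is 3 in the row of w3, so w3 leaves.

w3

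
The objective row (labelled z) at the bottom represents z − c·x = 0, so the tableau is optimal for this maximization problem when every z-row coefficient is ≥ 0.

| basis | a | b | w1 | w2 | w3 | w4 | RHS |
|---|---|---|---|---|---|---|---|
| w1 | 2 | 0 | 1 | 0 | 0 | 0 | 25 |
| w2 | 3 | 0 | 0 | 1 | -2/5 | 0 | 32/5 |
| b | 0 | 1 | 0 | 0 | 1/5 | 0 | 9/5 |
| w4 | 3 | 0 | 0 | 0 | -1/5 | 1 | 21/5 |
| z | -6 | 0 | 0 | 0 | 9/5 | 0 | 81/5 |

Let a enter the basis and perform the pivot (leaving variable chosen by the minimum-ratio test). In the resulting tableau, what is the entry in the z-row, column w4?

2

Ratio test on column a — row 1: 25/2 = 25/2; row 2: (32/5)/3 = 32/15; row 3: entry 0 ≤ 0; row 4: (21/5)/3 = 7/5. Minimum is 7/5 at row 4 (w4 leaves); pivot element 3.
Divide row 4 by 3; eliminate column a from the other rows.
z-row update in column w4: 0 − (-6)·(1/3) = 2.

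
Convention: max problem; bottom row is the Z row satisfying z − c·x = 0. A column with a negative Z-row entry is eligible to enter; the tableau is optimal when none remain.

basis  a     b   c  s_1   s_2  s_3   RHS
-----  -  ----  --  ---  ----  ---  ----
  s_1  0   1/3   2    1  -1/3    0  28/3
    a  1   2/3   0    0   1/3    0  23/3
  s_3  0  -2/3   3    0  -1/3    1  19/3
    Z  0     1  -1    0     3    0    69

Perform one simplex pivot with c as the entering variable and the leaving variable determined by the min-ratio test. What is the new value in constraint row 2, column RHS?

Ratio test on column c — row 1: (28/3)/2 = 14/3; row 2: entry 0 ≤ 0; row 3: (19/3)/3 = 19/9. Minimum is 19/9 at row 3 (s_3 leaves); pivot element 3.
Divide row 3 by 3; eliminate column c from the other rows.
Row 2 update in column RHS: 23/3 − 0·(19/9) = 23/3.

23/3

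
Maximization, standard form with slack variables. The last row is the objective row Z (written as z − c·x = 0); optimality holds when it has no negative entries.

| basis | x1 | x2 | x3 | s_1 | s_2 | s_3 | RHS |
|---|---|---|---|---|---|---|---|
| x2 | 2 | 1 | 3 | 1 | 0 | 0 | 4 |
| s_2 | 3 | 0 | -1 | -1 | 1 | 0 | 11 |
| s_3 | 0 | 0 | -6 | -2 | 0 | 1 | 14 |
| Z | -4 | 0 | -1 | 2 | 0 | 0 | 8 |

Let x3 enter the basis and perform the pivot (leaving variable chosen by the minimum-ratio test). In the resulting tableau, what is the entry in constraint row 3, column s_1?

Ratio test on column x3 — row 1: 4/3 = 4/3; row 2: entry -1 ≤ 0; row 3: entry -6 ≤ 0. Minimum is 4/3 at row 1 (x2 leaves); pivot element 3.
Divide row 1 by 3; eliminate column x3 from the other rows.
Row 3 update in column s_1: -2 − (-6)·(1/3) = 0.

0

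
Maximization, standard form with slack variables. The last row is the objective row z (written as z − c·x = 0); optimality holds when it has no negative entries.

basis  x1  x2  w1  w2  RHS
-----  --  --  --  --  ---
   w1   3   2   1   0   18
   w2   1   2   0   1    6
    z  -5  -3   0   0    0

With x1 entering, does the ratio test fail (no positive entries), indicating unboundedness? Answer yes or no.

no

Column x1 has positive entries in row(s) 1, 2, so the ratio test bounds it — not unbounded.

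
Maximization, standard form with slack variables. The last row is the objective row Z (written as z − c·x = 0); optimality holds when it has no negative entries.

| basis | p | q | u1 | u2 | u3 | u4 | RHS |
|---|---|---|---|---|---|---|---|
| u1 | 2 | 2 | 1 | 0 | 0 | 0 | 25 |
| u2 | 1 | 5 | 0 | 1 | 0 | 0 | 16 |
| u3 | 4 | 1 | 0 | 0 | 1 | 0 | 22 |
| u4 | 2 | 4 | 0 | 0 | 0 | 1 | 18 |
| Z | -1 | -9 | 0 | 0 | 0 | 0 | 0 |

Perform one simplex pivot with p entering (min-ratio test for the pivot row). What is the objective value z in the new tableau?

Ratio test on column p — row 1: 25/2 = 25/2; row 2: 16/1 = 16; row 3: 22/4 = 11/2; row 4: 18/2 = 9. Minimum is 11/2 at row 3 (u3 leaves); pivot element 4.
Pivot on row 3; the Z-row RHS becomes 0 − (-1)·(11/2) = 11/2.

11/2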